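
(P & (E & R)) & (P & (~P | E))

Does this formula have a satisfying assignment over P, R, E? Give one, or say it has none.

P = True, R = True, E = True

  P & (E & R) = True
    E & R = True
  P & (~P | E) = True
    ~P | E = True
      ~P = False
Both conjuncts True, so the formula holds.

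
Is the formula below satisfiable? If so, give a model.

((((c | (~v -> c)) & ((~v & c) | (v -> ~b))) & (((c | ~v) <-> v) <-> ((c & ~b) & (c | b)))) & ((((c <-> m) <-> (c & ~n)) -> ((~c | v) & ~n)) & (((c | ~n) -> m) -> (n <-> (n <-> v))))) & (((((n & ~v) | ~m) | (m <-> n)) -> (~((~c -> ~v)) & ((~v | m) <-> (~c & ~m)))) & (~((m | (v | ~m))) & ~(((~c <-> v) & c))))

The conjunct ~((m | (v | ~m))) is unsatisfiable on its own:
  v=F, m=F: evaluates to False.
  v=F, m=T: evaluates to False.
  v=T, m=F: evaluates to False.
  v=T, m=T: evaluates to False.
So the whole conjunction is unsatisfiable.

The formula is unsatisfiable.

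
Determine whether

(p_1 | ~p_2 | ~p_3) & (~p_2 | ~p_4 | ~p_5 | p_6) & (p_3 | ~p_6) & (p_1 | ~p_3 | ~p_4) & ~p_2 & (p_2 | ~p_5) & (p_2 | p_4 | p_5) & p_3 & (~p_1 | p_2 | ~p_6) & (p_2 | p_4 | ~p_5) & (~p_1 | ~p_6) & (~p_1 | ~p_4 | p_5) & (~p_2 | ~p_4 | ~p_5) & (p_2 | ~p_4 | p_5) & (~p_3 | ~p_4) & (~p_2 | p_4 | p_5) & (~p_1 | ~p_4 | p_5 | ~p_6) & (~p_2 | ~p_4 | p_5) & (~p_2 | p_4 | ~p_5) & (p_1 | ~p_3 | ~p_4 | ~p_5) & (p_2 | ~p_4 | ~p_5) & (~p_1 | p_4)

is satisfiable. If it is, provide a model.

Case p_2 = True:
  Clause (~p_2) is falsified — contradiction.
Case p_2 = False:
  (p_2 | ~p_5) forces p_5 = False.
  (p_2 | p_4 | p_5) forces p_4 = True.
  Clause (p_2 | ~p_4 | p_5) is falsified — contradiction.
Both cases fail, so the formula is unsatisfiable.

Unsatisfiable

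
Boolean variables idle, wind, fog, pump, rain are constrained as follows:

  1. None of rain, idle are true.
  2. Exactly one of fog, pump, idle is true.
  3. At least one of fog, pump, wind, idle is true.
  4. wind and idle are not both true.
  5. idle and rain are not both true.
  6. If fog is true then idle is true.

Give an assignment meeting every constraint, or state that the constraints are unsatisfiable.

idle=F, wind=T, fog=F, pump=T, rain=F

  (1) {rain, idle}: 0 true — none ✓
  (2) {fog, pump, idle}: 1 true — exactly one ✓
  (3) {fog, pump, wind, idle}: 2 true — at least one ✓
  (4) wind=T, idle=F — not both ✓
  (5) idle=F, rain=F — not both ✓
  (6) fog=F ⇒ idle: vacuous ✓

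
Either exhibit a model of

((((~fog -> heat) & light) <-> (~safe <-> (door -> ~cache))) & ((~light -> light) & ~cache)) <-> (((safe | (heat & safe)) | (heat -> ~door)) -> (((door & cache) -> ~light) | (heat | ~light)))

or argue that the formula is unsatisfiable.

cache=F, door=T, light=T, heat=F, safe=T, fog=F

  ((((~fog -> heat) & light) <-> (~safe <-> (door -> ~cache))) & ((~light -> light) & ~cache)) <-> (((safe | (heat & safe)) | (heat -> ~door)) -> (((door & cache) -> ~light) | (heat | ~light))) = True
    (((~fog -> heat) & light) <-> (~safe <-> (door -> ~cache))) & ((~light -> light) & ~cache) = True
      ((~fog -> heat) & light) <-> (~safe <-> (door -> ~cache)) = True
        (~fog -> heat) & light = False
          ~fog -> heat = False
            ~fog = True
        ~safe <-> (door -> ~cache) = False
          ~safe = False
          door -> ~cache = True
            ~cache = True
      (~light -> light) & ~cache = True
        ~light -> light = True
          ~light = False
        ~cache = True
    ((safe | (heat & safe)) | (heat -> ~door)) -> (((door & cache) -> ~light) | (heat | ~light)) = True
      (safe | (heat & safe)) | (heat -> ~door) = True
        safe | (heat & safe) = True
          heat & safe = False
        heat -> ~door = True
          ~door = False
      ((door & cache) -> ~light) | (heat | ~light) = True
        (door & cache) -> ~light = True
          door & cache = False
          ~light = False
        heat | ~light = False
          ~light = False
The formula evaluates to True.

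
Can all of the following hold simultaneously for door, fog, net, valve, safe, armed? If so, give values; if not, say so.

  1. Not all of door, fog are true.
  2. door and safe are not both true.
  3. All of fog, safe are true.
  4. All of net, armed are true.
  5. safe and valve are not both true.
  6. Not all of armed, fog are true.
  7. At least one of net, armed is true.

Case armed = True:
  (3) forces fog = True.
  Constraint (6) is violated (armed=T, fog=T) — contradiction.
Case armed = False:
  Constraint (4) is violated (armed=F) — contradiction.
Both cases fail — unsatisfiable.

Unsatisfiable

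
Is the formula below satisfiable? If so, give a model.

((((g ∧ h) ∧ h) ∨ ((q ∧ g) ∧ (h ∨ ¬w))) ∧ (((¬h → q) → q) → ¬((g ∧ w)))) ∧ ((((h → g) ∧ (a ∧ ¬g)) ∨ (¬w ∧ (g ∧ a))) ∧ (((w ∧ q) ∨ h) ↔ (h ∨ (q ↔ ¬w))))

w = False; a = True; q = True; g = True; h = True

  (((g ∧ h) ∧ h) ∨ ((q ∧ g) ∧ (h ∨ ¬w))) ∧ (((¬h → q) → q) → ¬((g ∧ w))) = True
    ((g ∧ h) ∧ h) ∨ ((q ∧ g) ∧ (h ∨ ¬w)) = True
      (g ∧ h) ∧ h = True
        g ∧ h = True
      (q ∧ g) ∧ (h ∨ ¬w) = True
        q ∧ g = True
        h ∨ ¬w = True
          ¬w = True
    ((¬h → q) → q) → ¬((g ∧ w)) = True
      (¬h → q) → q = True
        ¬h → q = True
          ¬h = False
      ¬((g ∧ w)) = True
        g ∧ w = False
  (((h → g) ∧ (a ∧ ¬g)) ∨ (¬w ∧ (g ∧ a))) ∧ (((w ∧ q) ∨ h) ↔ (h ∨ (q ↔ ¬w))) = True
    ((h → g) ∧ (a ∧ ¬g)) ∨ (¬w ∧ (g ∧ a)) = True
      (h → g) ∧ (a ∧ ¬g) = False
        h → g = True
        a ∧ ¬g = False
          ¬g = False
      ¬w ∧ (g ∧ a) = True
        ¬w = True
        g ∧ a = True
    ((w ∧ q) ∨ h) ↔ (h ∨ (q ↔ ¬w)) = True
      (w ∧ q) ∨ h = True
        w ∧ q = False
      h ∨ (q ↔ ¬w) = True
        q ↔ ¬w = True
          ¬w = True
Both conjuncts True, so the formula holds.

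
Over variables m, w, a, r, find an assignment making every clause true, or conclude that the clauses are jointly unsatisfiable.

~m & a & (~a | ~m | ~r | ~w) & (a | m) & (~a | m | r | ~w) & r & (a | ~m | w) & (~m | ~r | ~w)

m = False, w = True, a = True, r = True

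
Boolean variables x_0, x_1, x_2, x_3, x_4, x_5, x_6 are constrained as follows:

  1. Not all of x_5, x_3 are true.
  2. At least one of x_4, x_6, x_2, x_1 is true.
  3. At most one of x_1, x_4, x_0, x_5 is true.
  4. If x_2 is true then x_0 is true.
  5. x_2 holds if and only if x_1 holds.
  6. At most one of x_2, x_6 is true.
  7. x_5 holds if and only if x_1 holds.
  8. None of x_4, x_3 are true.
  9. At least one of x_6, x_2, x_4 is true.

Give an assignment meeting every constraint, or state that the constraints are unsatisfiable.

x_0: True, x_1: False, x_2: False, x_3: False, x_4: False, x_5: False, x_6: True

  (1) {x_5, x_3}: 0/2 true — not all ✓
  (2) {x_4, x_6, x_2, x_1}: 1 true — at least one ✓
  (3) {x_1, x_4, x_0, x_5}: 1 true — at most one ✓
  (4) x_2=F ⇒ x_0: vacuous ✓
  (5) x_2=F, x_1=F — same ✓
  (6) {x_2, x_6}: 1 true — at most one ✓
  (7) x_5=F, x_1=F — same ✓
  (8) {x_4, x_3}: 0 true — none ✓
  (9) {x_6, x_2, x_4}: 1 true — at least one ✓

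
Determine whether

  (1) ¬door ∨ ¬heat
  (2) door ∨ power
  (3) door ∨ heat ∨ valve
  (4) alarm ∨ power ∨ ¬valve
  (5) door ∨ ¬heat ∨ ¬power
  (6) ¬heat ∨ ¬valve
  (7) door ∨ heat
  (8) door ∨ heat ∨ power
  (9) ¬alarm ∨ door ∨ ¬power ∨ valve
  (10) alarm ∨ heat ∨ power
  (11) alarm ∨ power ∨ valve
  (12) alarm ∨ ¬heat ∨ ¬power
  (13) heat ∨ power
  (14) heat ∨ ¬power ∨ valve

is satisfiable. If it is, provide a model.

valve = True, heat = False, door = True, alarm = True, power = True

Set valve = True.
  then (¬heat ∨ ¬valve) forces heat = False.
  then (door ∨ heat) forces door = True.
  then (heat ∨ power) forces power = True.
Set alarm = True.
All clauses satisfied.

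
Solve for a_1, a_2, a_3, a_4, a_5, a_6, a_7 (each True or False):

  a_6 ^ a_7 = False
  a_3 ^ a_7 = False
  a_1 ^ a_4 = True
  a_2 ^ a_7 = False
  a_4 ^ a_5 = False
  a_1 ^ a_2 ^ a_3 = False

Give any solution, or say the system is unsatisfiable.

a_1=F, a_2=F, a_3=F, a_4=T, a_5=T, a_6=F, a_7=F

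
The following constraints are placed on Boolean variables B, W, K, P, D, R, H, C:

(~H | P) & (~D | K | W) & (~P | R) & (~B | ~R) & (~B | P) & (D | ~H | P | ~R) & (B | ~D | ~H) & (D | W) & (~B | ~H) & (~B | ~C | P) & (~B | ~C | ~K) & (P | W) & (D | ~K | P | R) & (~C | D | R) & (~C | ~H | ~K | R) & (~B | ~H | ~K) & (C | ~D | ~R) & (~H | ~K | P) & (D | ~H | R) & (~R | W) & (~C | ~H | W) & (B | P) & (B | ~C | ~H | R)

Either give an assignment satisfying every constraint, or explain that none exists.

B = False, W = True, K = False, P = True, D = False, R = True, H = False, C = False

Set B = False.
  then (B | P) forces P = True.
  then (~P | R) forces R = True.
  then (~R | W) forces W = True.
Set K = False.
Set D = False.
Set H = False.
Set C = False.
All clauses satisfied.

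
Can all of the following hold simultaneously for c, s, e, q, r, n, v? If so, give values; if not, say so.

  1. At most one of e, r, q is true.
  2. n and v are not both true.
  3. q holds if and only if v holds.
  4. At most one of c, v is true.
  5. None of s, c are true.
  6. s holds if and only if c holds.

c = False, s = False, e = False, q = False, r = False, n = True, v = False

  (1) {e, r, q}: 0 true — at most one ✓
  (2) n=T, v=F — not both ✓
  (3) q=F, v=F — same ✓
  (4) {c, v}: 0 true — at most one ✓
  (5) {s, c}: 0 true — none ✓
  (6) s=F, c=F — same ✓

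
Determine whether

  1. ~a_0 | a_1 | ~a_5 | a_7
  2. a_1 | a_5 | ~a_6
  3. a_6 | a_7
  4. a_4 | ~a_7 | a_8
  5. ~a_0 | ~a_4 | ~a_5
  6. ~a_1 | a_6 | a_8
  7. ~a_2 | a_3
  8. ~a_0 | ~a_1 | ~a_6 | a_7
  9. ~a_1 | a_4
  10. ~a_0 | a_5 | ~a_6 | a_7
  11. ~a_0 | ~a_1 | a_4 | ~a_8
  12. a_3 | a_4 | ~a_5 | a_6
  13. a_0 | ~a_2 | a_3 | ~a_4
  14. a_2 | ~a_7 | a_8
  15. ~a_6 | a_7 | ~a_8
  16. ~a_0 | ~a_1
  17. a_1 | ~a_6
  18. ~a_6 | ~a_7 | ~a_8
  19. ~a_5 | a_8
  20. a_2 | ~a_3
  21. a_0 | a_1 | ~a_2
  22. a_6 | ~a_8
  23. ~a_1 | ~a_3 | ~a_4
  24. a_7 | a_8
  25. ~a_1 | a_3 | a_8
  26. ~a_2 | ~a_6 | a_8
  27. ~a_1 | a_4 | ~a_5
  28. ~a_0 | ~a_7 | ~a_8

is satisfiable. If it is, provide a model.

Set a_0 = True.
  then (~a_0 | ~a_1) forces a_1 = False.
  then (a_1 | ~a_6) forces a_6 = False.
  then (a_6 | ~a_8) forces a_8 = False.
  then (a_7 | a_8) forces a_7 = True.
  then (a_4 | ~a_7 | a_8) forces a_4 = True.
  then (~a_0 | ~a_4 | ~a_5) forces a_5 = False.
  then (a_2 | ~a_7 | a_8) forces a_2 = True.
  then (~a_2 | a_3) forces a_3 = True.
All clauses satisfied.

a_0: True, a_1: False, a_2: True, a_3: True, a_4: True, a_5: False, a_6: False, a_7: True, a_8: False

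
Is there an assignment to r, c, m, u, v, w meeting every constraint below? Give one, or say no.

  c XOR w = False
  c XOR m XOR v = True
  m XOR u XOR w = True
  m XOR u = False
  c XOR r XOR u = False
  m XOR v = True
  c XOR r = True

No satisfying assignment exists.

Adding constraints 1, 2, 3, 4, 6 mod 2: every variable appears an even number of times on the left, so the left side is 0.
But the right sides sum to 1 (mod 2). 0 ≠ 1 — the system is inconsistent.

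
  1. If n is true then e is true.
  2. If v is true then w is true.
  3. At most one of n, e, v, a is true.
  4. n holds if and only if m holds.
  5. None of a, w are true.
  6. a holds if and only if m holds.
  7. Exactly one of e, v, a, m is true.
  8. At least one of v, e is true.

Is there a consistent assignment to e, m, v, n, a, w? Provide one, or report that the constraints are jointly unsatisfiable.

e=T; m=F; v=F; n=F; a=F; w=F

  (1) n=F ⇒ e: vacuous ✓
  (2) v=F ⇒ w: vacuous ✓
  (3) {n, e, v, a}: 1 true — at most one ✓
  (4) n=F, m=F — same ✓
  (5) {a, w}: 0 true — none ✓
  (6) a=F, m=F — same ✓
  (7) {e, v, a, m}: 1 true — exactly one ✓
  (8) {v, e}: 1 true — at least one ✓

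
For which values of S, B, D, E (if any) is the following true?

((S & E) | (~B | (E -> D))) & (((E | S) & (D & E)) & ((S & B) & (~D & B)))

Unsatisfiable

Case D = True: the conjunct ~D is False.
Case D = False: the conjunct D is False.
Both cases fail — unsatisfiable.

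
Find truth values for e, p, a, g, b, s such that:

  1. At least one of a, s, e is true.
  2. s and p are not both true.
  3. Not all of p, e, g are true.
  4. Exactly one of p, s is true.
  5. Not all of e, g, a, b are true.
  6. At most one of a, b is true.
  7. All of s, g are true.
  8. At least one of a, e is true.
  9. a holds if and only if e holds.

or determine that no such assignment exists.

e: True, p: False, a: True, g: True, b: False, s: True

  (1) {a, s, e}: 3 true — at least one ✓
  (2) s=T, p=F — not both ✓
  (3) {p, e, g}: 2/3 true — not all ✓
  (4) {p, s}: 1 true — exactly one ✓
  (5) {e, g, a, b}: 3/4 true — not all ✓
  (6) {a, b}: 1 true — at most one ✓
  (7) {s, g}: all 2 true ✓
  (8) {a, e}: 2 true — at least one ✓
  (9) a=T, e=T — same ✓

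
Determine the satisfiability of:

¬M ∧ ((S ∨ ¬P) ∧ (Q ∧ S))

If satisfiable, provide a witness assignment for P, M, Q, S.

P=F; M=F; Q=T; S=T

  ¬M = True
  (S ∨ ¬P) ∧ (Q ∧ S) = True
    S ∨ ¬P = True
      ¬P = True
    Q ∧ S = True
Both conjuncts True, so the formula holds.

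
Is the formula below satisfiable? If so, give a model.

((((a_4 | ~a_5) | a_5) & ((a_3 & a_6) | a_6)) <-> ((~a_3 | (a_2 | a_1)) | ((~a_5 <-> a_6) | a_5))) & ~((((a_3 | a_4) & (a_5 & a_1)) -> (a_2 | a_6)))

Case a_5 = True: the formula simplifies to ((a_3 & a_6) | a_6) & ~((((a_3 | a_4) & a_1) -> (a_2 | a_6))).
  a_6 = True: the conjunct ~((((a_3 | a_4) & a_1) -> (a_2 | a_6))) becomes ~((((a_3 | a_4) & a_1) -> True)) = False.
  a_6 = False: the conjunct (a_3 & a_6) | a_6 becomes (a_3 & False) | False = False.
Case a_5 = False: the conjunct ~((((a_3 | a_4) & (a_5 & a_1)) -> (a_2 | a_6))) becomes ~((False -> (a_2 | a_6))) = False.
Both cases fail — unsatisfiable.

Unsatisfiable — no assignment works.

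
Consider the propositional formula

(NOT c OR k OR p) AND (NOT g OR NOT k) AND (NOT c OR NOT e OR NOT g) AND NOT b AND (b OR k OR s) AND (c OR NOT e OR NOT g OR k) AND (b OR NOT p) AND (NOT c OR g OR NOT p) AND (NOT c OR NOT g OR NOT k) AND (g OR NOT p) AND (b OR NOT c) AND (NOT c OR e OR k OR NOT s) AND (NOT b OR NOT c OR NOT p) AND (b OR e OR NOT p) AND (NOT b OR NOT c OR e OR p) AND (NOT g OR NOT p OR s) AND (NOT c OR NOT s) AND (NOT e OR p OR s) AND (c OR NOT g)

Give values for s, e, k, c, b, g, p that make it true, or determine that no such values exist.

Unit clause (NOT b) forces b = False.
In (b OR NOT p) only NOT p is left, so p = False.
In (b OR NOT c) only NOT c is left, so c = False.
In (c OR NOT g) only NOT g is left, so g = False.
Set s = True.
Set e = True.
Set k = True.
All clauses satisfied.

s: True; e: True; k: True; c: False; b: False; g: False; p: False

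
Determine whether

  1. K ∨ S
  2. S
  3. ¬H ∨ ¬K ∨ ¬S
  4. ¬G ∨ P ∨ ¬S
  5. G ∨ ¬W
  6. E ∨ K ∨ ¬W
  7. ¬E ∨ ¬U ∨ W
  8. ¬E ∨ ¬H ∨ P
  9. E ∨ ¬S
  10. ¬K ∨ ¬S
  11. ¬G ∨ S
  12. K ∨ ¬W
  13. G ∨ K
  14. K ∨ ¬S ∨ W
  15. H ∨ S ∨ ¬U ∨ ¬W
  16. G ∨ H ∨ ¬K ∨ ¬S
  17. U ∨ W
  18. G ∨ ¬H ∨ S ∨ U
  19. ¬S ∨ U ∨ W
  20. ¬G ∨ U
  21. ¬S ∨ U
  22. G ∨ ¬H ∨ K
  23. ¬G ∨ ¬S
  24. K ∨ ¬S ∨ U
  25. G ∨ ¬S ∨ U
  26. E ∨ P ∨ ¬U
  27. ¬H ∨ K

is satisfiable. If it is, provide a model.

Unsatisfiable — no assignment works.

Case S = True:
  (E ∨ ¬S) forces E = True.
  (¬K ∨ ¬S) forces K = False.
  (K ∨ ¬W) forces W = False.
  Clause (K ∨ ¬S ∨ W) is falsified — contradiction.
Case S = False:
  Clause (S) is falsified — contradiction.
Both cases fail, so the formula is unsatisfiable.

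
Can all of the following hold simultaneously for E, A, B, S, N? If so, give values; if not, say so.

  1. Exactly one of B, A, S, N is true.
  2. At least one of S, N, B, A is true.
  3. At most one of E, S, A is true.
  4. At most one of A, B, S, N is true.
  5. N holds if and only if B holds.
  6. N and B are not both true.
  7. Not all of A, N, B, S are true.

E = False, A = False, B = False, S = True, N = False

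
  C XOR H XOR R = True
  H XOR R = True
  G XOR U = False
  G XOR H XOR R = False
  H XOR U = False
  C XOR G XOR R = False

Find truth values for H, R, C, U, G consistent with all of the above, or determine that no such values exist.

Adding constraints 1, 3, 5, 6 mod 2: every variable appears an even number of times on the left, so the left side is 0.
But the right sides sum to 1 (mod 2). 0 ≠ 1 — the system is inconsistent.

No satisfying assignment exists.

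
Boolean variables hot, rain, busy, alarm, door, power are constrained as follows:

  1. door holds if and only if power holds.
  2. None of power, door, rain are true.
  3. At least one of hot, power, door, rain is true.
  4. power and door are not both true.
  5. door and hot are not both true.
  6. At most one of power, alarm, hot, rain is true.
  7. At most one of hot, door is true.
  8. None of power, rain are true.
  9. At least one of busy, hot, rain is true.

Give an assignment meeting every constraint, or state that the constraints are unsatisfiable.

hot: True; rain: False; busy: False; alarm: False; door: False; power: False

  (1) door=F, power=F — same ✓
  (2) {power, door, rain}: 0 true — none ✓
  (3) {hot, power, door, rain}: 1 true — at least one ✓
  (4) power=F, door=F — not both ✓
  (5) door=F, hot=T — not both ✓
  (6) {power, alarm, hot, rain}: 1 true — at most one ✓
  (7) {hot, door}: 1 true — at most one ✓
  (8) {power, rain}: 0 true — none ✓
  (9) {busy, hot, rain}: 1 true — at least one ✓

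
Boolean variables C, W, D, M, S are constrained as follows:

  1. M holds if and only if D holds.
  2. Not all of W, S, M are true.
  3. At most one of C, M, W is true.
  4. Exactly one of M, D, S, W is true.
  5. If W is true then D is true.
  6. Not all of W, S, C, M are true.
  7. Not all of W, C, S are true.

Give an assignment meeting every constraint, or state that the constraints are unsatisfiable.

C = False; W = False; D = False; M = False; S = True

  (1) M=F, D=F — same ✓
  (2) {W, S, M}: 1/3 true — not all ✓
  (3) {C, M, W}: 0 true — at most one ✓
  (4) {M, D, S, W}: 1 true — exactly one ✓
  (5) W=F ⇒ D: vacuous ✓
  (6) {W, S, C, M}: 1/4 true — not all ✓
  (7) {W, C, S}: 1/3 true — not all ✓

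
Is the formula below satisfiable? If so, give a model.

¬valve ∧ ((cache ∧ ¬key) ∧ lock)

valve = False; key = False; cache = True; lock = True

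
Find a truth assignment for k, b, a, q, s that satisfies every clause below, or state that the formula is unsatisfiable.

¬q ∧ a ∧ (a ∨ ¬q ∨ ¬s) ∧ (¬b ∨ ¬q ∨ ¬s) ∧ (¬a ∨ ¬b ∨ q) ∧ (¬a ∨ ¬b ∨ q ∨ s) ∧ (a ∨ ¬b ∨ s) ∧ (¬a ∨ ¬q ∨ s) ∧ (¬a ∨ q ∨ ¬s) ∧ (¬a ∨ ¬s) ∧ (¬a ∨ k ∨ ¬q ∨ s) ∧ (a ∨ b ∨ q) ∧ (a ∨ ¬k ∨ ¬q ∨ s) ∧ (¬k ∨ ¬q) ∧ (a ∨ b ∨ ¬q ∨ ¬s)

k = True; b = False; a = True; q = False; s = False

Unit clause (¬q) forces q = False.
Unit clause (a) forces a = True.
In (¬a ∨ ¬b ∨ q) only ¬b is left, so b = False.
In (¬a ∨ q ∨ ¬s) only ¬s is left, so s = False.
Set k = True.
All clauses satisfied.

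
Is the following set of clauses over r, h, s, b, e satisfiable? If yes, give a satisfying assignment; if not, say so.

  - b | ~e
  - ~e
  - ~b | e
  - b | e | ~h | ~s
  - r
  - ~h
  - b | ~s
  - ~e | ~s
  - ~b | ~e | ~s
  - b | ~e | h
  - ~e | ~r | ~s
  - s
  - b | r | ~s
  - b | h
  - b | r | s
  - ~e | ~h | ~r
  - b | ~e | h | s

Case h = True:
  Clause (~h) is falsified — contradiction.
Case h = False:
  (~e) forces e = False.
  (~b | e) forces b = False.
  Clause (b | h) is falsified — contradiction.
Both cases fail, so the formula is unsatisfiable.

The formula is unsatisfiable.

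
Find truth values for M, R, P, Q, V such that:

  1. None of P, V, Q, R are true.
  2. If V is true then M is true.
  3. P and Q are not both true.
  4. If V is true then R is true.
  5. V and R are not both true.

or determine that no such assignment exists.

M = True, R = False, P = False, Q = False, V = False

  (1) {P, V, Q, R}: 0 true — none ✓
  (2) V=F ⇒ M: vacuous ✓
  (3) P=F, Q=F — not both ✓
  (4) V=F ⇒ R: vacuous ✓
  (5) V=F, R=F — not both ✓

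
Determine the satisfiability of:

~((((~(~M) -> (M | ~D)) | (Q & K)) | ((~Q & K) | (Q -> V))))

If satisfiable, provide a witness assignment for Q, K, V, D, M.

Case M = True: the formula becomes ~((True | ((~Q & K) | (Q -> V)))) = False.
Case M = False: the formula becomes ~((True | ((~Q & K) | (Q -> V)))) = False.
Both cases fail — unsatisfiable.

UNSATISFIABLE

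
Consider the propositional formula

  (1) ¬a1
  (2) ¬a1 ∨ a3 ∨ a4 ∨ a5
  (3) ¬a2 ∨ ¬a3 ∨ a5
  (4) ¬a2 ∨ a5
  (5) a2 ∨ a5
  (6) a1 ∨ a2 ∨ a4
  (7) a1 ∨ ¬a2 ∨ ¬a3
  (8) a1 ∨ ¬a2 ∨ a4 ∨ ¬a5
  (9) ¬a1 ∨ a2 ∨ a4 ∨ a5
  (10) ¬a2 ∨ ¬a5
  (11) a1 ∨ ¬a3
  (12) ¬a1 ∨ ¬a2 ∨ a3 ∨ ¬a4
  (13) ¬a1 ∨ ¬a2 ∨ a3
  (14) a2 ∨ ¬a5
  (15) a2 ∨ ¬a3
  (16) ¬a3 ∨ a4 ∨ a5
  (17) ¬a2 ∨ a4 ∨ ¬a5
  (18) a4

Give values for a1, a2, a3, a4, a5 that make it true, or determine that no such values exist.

Case a2 = True:
  (¬a1) forces a1 = False.
  (¬a2 ∨ a5) forces a5 = True.
  Clause (¬a2 ∨ ¬a5) is falsified — contradiction.
Case a2 = False:
  (¬a1) forces a1 = False.
  (a2 ∨ a5) forces a5 = True.
  Clause (a2 ∨ ¬a5) is falsified — contradiction.
Both cases fail, so the formula is unsatisfiable.

UNSATISFIABLE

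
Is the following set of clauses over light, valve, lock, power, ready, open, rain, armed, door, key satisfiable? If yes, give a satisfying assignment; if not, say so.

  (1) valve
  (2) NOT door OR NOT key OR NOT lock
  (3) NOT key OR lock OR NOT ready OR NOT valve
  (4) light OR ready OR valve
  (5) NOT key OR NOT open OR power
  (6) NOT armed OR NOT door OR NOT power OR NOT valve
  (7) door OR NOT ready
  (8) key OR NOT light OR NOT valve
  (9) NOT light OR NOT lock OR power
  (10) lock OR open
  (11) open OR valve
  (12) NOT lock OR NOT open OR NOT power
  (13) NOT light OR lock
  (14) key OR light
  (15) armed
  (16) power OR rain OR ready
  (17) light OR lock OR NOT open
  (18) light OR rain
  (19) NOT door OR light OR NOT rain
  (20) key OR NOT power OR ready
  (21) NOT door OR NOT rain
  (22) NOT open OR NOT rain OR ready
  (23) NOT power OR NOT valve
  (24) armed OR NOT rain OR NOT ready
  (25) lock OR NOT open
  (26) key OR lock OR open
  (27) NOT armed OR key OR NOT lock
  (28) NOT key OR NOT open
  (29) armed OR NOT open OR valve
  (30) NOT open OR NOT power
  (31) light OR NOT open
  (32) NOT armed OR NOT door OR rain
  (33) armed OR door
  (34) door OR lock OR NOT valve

light=F; valve=T; lock=T; power=F; ready=F; open=F; rain=T; armed=T; door=F; key=T

Unit clause (valve) forces valve = True.
Unit clause (armed) forces armed = True.
In (NOT power OR NOT valve) only NOT power is left, so power = False.
Set light = False.
  then (key OR light) forces key = True.
  then (light OR rain) forces rain = True.
  then (NOT door OR light OR NOT rain) forces door = False.
  then (NOT key OR NOT open) forces open = False.
  then (door OR lock OR NOT valve) forces lock = True.
  then (door OR NOT ready) forces ready = False.
All clauses satisfied.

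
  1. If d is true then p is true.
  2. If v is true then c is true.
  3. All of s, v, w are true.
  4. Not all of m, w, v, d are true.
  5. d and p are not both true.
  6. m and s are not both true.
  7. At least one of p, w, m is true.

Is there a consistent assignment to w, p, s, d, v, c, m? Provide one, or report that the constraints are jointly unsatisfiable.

w = True; p = True; s = True; d = False; v = True; c = True; m = False

  (1) d=F ⇒ p: vacuous ✓
  (2) v=T ⇒ c: T ✓
  (3) {s, v, w}: all 3 true ✓
  (4) {m, w, v, d}: 2/4 true — not all ✓
  (5) d=F, p=T — not both ✓
  (6) m=F, s=T — not both ✓
  (7) {p, w, m}: 2 true — at least one ✓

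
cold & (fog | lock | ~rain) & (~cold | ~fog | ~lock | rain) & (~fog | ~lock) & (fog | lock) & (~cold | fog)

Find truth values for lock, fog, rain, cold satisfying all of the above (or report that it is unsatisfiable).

lock = False; fog = True; rain = False; cold = True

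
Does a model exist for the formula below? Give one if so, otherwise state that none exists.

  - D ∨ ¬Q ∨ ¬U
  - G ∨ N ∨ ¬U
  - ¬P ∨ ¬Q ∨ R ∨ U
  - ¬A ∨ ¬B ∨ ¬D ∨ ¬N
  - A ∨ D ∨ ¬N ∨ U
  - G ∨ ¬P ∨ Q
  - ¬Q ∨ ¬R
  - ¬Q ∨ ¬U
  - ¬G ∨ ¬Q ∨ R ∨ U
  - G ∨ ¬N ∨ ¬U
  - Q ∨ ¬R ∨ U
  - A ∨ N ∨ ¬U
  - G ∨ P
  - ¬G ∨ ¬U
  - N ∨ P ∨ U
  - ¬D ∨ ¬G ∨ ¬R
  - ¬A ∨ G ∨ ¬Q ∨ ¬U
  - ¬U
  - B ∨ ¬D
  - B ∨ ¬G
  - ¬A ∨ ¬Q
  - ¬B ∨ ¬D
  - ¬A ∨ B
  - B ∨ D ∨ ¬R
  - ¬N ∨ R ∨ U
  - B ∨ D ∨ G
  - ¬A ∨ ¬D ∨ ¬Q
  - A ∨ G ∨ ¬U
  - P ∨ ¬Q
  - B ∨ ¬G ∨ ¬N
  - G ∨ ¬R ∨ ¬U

Unit clause (¬U) forces U = False.
Try Q = True:
  (¬Q ∨ ¬R) forces R = False.
  (¬P ∨ ¬Q ∨ R ∨ U) forces P = False.
  clause (P ∨ ¬Q) is falsified — backtrack.
So Q = False.
  then (Q ∨ ¬R ∨ U) forces R = False.
  then (¬N ∨ R ∨ U) forces N = False.
  then (N ∨ P ∨ U) forces P = True.
  then (G ∨ ¬P ∨ Q) forces G = True.
  then (B ∨ ¬G) forces B = True.
  then (¬B ∨ ¬D) forces D = False.
Set A = False.
All clauses satisfied.

Q = False, A = False, N = False, B = True, P = True, G = True, D = False, R = False, U = False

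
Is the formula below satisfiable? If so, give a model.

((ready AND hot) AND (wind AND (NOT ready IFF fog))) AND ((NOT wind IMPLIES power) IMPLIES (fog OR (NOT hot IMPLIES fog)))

fog = False; ready = True; hot = True; power = True; wind = True

  (ready AND hot) AND (wind AND (NOT ready IFF fog)) = True
    ready AND hot = True
    wind AND (NOT ready IFF fog) = True
      NOT ready IFF fog = True
        NOT ready = False
  (NOT wind IMPLIES power) IMPLIES (fog OR (NOT hot IMPLIES fog)) = True
    NOT wind IMPLIES power = True
      NOT wind = False
    fog OR (NOT hot IMPLIES fog) = True
      NOT hot IMPLIES fog = True
        NOT hot = False
Both conjuncts True, so the formula holds.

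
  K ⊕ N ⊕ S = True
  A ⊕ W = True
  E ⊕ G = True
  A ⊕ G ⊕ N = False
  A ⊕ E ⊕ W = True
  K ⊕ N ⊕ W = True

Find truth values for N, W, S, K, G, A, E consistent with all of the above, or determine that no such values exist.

N=T, W=T, S=T, K=T, G=T, A=F, E=F

K ⊕ N ⊕ S = T ⊕ T ⊕ T = True ✓
A ⊕ W = F ⊕ T = True ✓
E ⊕ G = F ⊕ T = True ✓
A ⊕ G ⊕ N = F ⊕ T ⊕ T = False ✓
A ⊕ E ⊕ W = F ⊕ F ⊕ T = True ✓
K ⊕ N ⊕ W = T ⊕ T ⊕ T = True ✓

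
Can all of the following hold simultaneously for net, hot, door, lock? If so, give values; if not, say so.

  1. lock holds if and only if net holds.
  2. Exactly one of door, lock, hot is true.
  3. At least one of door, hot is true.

net = False; hot = True; door = False; lock = False

  (1) lock=F, net=F — same ✓
  (2) {door, lock, hot}: 1 true — exactly one ✓
  (3) {door, hot}: 1 true — at least one ✓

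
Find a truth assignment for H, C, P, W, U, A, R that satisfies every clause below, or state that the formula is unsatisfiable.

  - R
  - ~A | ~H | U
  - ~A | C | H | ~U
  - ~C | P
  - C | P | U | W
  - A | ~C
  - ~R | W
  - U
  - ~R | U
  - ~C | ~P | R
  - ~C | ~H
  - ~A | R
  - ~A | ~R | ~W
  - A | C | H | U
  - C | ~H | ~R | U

H = False, C = False, P = False, W = True, U = True, A = False, R = True

Unit clause (R) forces R = True.
In (~R | W) only W is left, so W = True.
Unit clause (U) forces U = True.
In (~A | ~R | ~W) only ~A is left, so A = False.
In (A | ~C) only ~C is left, so C = False.
Set H = False.
Set P = False.
All clauses satisfied.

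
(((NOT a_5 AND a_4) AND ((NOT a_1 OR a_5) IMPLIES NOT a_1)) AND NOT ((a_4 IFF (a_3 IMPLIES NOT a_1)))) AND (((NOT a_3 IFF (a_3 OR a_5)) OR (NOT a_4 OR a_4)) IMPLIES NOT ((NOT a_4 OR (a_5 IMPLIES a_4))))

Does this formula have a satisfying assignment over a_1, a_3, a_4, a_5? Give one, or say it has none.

The conjunct ((NOT a_3 IFF (a_3 OR a_5)) OR (NOT a_4 OR a_4)) IMPLIES NOT ((NOT a_4 OR (a_5 IMPLIES a_4))) is unsatisfiable on its own:
  a_3=F, a_4=F, a_5=F: evaluates to False.
  a_3=F, a_4=F, a_5=T: evaluates to False.
  a_3=F, a_4=T, a_5=F: evaluates to False.
  a_3=F, a_4=T, a_5=T: evaluates to False.
  a_3=T, a_4=F, a_5=F: evaluates to False.
  a_3=T, a_4=F, a_5=T: evaluates to False.
  a_3=T, a_4=T, a_5=F: evaluates to False.
  a_3=T, a_4=T, a_5=T: evaluates to False.
So the whole conjunction is unsatisfiable.

Unsatisfiable — no assignment works.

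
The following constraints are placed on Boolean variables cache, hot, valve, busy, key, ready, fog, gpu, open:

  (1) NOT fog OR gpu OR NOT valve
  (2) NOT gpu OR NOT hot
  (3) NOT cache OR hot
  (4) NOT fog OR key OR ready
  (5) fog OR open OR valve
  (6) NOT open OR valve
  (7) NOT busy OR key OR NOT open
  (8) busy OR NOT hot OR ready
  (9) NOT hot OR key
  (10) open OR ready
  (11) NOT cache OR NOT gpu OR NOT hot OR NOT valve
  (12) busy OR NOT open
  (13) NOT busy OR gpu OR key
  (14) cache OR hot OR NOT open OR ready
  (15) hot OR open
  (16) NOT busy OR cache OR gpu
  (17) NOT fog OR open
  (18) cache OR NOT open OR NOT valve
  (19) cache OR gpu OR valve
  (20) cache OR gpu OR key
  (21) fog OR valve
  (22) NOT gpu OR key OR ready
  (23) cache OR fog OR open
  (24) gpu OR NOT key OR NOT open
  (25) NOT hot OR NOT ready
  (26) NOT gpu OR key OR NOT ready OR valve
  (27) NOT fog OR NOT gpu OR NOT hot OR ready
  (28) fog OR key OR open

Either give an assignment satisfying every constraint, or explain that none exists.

The formula is unsatisfiable.

Case hot = True:
  (NOT gpu OR NOT hot) forces gpu = False.
  (NOT hot OR key) forces key = True.
  (gpu OR NOT key OR NOT open) forces open = False.
  (open OR ready) forces ready = True.
  Clause (NOT hot OR NOT ready) is falsified — contradiction.
Case hot = False:
  (NOT cache OR hot) forces cache = False.
  (hot OR open) forces open = True.
  (NOT open OR valve) forces valve = True.
  Clause (cache OR NOT open OR NOT valve) is falsified — contradiction.
Both cases fail, so the formula is unsatisfiable.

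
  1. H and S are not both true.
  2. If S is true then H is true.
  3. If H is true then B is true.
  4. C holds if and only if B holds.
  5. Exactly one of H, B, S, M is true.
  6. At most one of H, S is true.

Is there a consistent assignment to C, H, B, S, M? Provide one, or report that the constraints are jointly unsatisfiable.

C = True, H = False, B = True, S = False, M = False

  (1) H=F, S=F — not both ✓
  (2) S=F ⇒ H: vacuous ✓
  (3) H=F ⇒ B: vacuous ✓
  (4) C=T, B=T — same ✓
  (5) {H, B, S, M}: 1 true — exactly one ✓
  (6) {H, S}: 0 true — at most one ✓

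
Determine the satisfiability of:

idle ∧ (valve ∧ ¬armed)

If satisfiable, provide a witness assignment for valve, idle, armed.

valve=T, idle=T, armed=F

  valve ∧ ¬armed = True
    ¬armed = True
Both conjuncts True, so the formula holds.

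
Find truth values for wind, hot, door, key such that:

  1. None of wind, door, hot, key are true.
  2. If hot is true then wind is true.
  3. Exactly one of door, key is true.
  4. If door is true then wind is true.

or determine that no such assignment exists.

No satisfying assignment exists.

Case key = True:
  Constraint (1) is violated (key=T) — contradiction.
Case key = False:
  (1) forces wind = False.
  (1) forces door = False.
  Constraint (3) is violated (door=F, key=F) — contradiction.
Both cases fail — unsatisfiable.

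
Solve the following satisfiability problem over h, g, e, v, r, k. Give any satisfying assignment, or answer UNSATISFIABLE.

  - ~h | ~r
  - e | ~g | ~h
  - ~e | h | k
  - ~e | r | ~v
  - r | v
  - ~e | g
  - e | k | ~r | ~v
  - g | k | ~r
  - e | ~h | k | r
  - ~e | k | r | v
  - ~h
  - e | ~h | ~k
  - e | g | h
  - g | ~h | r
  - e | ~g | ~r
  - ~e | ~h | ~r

h=F; g=T; e=F; v=T; r=F; k=T

Unit clause (~h) forces h = False.
Try g = False:
  (~e | g) forces e = False.
  clause (e | g | h) is falsified — backtrack.
So g = True.
Set e = False.
  then (e | ~g | ~r) forces r = False.
  then (r | v) forces v = True.
Set k = True.
All clauses satisfied.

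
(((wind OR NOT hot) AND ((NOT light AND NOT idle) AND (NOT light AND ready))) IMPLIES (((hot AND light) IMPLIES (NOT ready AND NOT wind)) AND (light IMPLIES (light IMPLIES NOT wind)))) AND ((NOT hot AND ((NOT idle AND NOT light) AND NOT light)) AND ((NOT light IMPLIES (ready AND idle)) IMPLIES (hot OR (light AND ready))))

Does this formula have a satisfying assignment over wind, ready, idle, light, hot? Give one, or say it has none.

wind: True; ready: False; idle: False; light: False; hot: False

  ((wind OR NOT hot) AND ((NOT light AND NOT idle) AND (NOT light AND ready))) IMPLIES (((hot AND light) IMPLIES (NOT ready AND NOT wind)) AND (light IMPLIES (light IMPLIES NOT wind))) = True
    (wind OR NOT hot) AND ((NOT light AND NOT idle) AND (NOT light AND ready)) = False
      wind OR NOT hot = True
        NOT hot = True
      (NOT light AND NOT idle) AND (NOT light AND ready) = False
        NOT light AND NOT idle = True
          NOT light = True
          NOT idle = True
        NOT light AND ready = False
          NOT light = True
    ((hot AND light) IMPLIES (NOT ready AND NOT wind)) AND (light IMPLIES (light IMPLIES NOT wind)) = True
      (hot AND light) IMPLIES (NOT ready AND NOT wind) = True
        hot AND light = False
        NOT ready AND NOT wind = False
          NOT ready = True
          NOT wind = False
      light IMPLIES (light IMPLIES NOT wind) = True
        light IMPLIES NOT wind = True
          NOT wind = False
  (NOT hot AND ((NOT idle AND NOT light) AND NOT light)) AND ((NOT light IMPLIES (ready AND idle)) IMPLIES (hot OR (light AND ready))) = True
    NOT hot AND ((NOT idle AND NOT light) AND NOT light) = True
      NOT hot = True
      (NOT idle AND NOT light) AND NOT light = True
        NOT idle AND NOT light = True
          NOT idle = True
          NOT light = True
        NOT light = True
    (NOT light IMPLIES (ready AND idle)) IMPLIES (hot OR (light AND ready)) = True
      NOT light IMPLIES (ready AND idle) = False
        NOT light = True
        ready AND idle = False
      hot OR (light AND ready) = False
        light AND ready = False
Both conjuncts True, so the formula holds.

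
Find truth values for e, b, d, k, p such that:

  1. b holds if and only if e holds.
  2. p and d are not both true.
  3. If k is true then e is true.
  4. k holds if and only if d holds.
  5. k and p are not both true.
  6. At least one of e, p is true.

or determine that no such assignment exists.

e = True, b = True, d = False, k = False, p = True

  (1) b=T, e=T — same ✓
  (2) p=T, d=F — not both ✓
  (3) k=F ⇒ e: vacuous ✓
  (4) k=F, d=F — same ✓
  (5) k=F, p=T — not both ✓
  (6) {e, p}: 2 true — at least one ✓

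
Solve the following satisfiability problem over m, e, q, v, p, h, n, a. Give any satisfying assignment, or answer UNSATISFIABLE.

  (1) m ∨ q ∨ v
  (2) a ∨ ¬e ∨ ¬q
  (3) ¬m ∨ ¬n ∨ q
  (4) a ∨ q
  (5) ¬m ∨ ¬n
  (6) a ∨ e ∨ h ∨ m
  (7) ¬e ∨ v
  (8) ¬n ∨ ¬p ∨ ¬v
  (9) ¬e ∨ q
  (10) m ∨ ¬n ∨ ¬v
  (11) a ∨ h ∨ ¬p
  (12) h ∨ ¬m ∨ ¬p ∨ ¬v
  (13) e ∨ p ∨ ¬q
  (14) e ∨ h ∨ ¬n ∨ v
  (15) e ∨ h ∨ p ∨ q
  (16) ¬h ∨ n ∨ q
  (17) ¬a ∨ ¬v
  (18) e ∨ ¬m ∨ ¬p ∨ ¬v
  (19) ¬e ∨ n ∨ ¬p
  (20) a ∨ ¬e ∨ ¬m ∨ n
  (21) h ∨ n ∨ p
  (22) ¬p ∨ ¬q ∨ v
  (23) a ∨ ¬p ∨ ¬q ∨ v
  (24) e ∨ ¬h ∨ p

Set m = True.
  then (¬m ∨ ¬n) forces n = False.
Try e = True:
  (¬e ∨ v) forces v = True.
  (¬e ∨ q) forces q = True.
  (a ∨ ¬e ∨ ¬q) forces a = True.
  clause (¬a ∨ ¬v) is falsified — backtrack.
So e = False.
Try q = True:
  (e ∨ p ∨ ¬q) forces p = True.
  (e ∨ ¬m ∨ ¬p ∨ ¬v) forces v = False.
  clause (¬p ∨ ¬q ∨ v) is falsified — backtrack.
So q = False.
  then (a ∨ q) forces a = True.
  then (¬h ∨ n ∨ q) forces h = False.
  then (¬a ∨ ¬v) forces v = False.
  then (h ∨ n ∨ p) forces p = True.
All clauses satisfied.

m: True; e: False; q: False; v: False; p: True; h: False; n: False; a: True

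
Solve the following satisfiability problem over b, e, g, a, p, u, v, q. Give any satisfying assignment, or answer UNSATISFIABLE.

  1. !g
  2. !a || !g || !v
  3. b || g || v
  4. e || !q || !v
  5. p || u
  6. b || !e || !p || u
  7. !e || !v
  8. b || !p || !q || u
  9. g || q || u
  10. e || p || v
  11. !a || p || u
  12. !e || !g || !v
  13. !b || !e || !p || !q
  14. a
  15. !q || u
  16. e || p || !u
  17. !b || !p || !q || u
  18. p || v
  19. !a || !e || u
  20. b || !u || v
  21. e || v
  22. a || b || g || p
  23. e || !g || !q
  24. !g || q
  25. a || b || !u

b: True, e: False, g: False, a: True, p: True, u: True, v: True, q: False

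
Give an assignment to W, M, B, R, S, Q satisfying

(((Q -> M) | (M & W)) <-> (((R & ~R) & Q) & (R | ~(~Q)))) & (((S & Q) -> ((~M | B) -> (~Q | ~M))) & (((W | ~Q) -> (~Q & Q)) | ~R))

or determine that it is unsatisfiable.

W=F, M=F, B=T, R=F, S=T, Q=T

  ((Q -> M) | (M & W)) <-> (((R & ~R) & Q) & (R | ~(~Q))) = True
    (Q -> M) | (M & W) = False
      Q -> M = False
      M & W = False
    ((R & ~R) & Q) & (R | ~(~Q)) = False
      (R & ~R) & Q = False
        R & ~R = False
          ~R = True
      R | ~(~Q) = True
        ~(~Q) = True
          ~Q = False
  ((S & Q) -> ((~M | B) -> (~Q | ~M))) & (((W | ~Q) -> (~Q & Q)) | ~R) = True
    (S & Q) -> ((~M | B) -> (~Q | ~M)) = True
      S & Q = True
      (~M | B) -> (~Q | ~M) = True
        ~M | B = True
          ~M = True
        ~Q | ~M = True
          ~Q = False
          ~M = True
    ((W | ~Q) -> (~Q & Q)) | ~R = True
      (W | ~Q) -> (~Q & Q) = True
        W | ~Q = False
          ~Q = False
        ~Q & Q = False
          ~Q = False
      ~R = True
Both conjuncts True, so the formula holds.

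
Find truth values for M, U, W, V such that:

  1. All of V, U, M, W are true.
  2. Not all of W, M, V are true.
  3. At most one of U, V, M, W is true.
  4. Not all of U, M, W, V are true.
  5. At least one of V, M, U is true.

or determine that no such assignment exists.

UNSATISFIABLE

Case M = True:
  (1) forces V = True.
  Constraint (3) is violated (V=T, M=T) — contradiction.
Case M = False:
  Constraint (1) is violated (M=F) — contradiction.
Both cases fail — unsatisfiable.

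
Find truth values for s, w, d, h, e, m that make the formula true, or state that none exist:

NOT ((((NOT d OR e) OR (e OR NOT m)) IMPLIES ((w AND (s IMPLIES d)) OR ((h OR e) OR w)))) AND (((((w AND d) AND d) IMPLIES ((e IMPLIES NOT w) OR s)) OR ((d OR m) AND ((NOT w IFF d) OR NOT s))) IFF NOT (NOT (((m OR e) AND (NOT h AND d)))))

Unsatisfiable

Case w = True: the conjunct NOT ((((NOT d OR e) OR (e OR NOT m)) IMPLIES ((w AND (s IMPLIES d)) OR ((h OR e) OR w)))) becomes NOT ((((NOT d OR e) OR (e OR NOT m)) IMPLIES True)) = False.
Case w = False: the formula simplifies to NOT ((((NOT d OR e) OR (e OR NOT m)) IMPLIES (h OR e))) AND NOT (NOT (((m OR e) AND (NOT h AND d)))).
  e = True: the conjunct NOT ((((NOT d OR e) OR (e OR NOT m)) IMPLIES (h OR e))) becomes NOT ((True IMPLIES True)) = False.
  e = False: simplifies to NOT (((NOT d OR NOT m) IMPLIES h)) AND NOT (NOT ((m AND (NOT h AND d)))).
    d = True: simplifies to NOT ((NOT m IMPLIES h)) AND NOT (NOT ((m AND NOT h))).
      m = True: the conjunct NOT ((NOT m IMPLIES h)) becomes NOT ((False IMPLIES h)) = False.
      m = False: the conjunct NOT (NOT ((m AND NOT h))) becomes NOT (NOT False) = False.
    d = False: the conjunct NOT (NOT ((m AND (NOT h AND d)))) becomes NOT (NOT False) = False.
Both cases fail — unsatisfiable.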